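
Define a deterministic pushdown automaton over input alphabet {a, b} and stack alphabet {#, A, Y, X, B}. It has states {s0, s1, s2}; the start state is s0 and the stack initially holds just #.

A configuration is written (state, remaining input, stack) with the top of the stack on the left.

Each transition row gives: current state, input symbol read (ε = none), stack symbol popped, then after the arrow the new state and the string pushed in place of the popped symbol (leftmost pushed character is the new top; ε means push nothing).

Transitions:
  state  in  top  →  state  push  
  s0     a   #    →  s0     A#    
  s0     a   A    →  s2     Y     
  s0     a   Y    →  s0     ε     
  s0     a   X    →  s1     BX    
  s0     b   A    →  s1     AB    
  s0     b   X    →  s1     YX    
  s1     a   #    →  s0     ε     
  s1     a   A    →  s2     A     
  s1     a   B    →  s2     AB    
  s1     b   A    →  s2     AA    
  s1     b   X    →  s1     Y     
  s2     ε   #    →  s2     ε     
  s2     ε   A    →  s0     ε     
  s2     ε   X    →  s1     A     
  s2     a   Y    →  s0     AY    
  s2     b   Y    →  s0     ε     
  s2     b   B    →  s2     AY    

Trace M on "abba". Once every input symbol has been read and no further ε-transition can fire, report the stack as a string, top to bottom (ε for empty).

(s0, abba, #)
  read a, top #: go to s0, push A# → (s0, bba, A#)
  read b, top A: go to s1, push AB → (s1, ba, AB#)
  read b, top A: go to s2, push AA → (s2, a, AAB#)
  ε-move, top A: go to s0, push ε → (s0, a, AB#)
  read a, top A: go to s2, push Y → (s2, ε, YB#)
All input consumed in state s2 with stack YB#.

YB#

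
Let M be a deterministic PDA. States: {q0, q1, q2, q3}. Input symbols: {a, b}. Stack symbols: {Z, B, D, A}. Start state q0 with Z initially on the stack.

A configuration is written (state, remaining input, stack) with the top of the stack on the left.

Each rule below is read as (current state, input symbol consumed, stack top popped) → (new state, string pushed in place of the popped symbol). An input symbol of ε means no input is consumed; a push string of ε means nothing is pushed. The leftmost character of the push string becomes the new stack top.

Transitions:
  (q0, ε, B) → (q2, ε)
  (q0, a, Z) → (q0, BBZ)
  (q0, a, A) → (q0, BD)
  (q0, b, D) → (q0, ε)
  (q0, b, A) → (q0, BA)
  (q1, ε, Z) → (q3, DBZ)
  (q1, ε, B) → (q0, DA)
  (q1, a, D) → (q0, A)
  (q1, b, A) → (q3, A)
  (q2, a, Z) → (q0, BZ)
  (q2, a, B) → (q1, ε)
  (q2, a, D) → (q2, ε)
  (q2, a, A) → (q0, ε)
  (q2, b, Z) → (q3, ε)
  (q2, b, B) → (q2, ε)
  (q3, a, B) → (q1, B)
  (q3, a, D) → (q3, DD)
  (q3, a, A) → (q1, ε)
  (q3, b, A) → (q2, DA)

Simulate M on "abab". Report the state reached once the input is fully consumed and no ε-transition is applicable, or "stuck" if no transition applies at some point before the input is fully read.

q3

(q0, abab, Z)
  read a, top Z: go to q0, push BBZ → (q0, bab, BBZ)
  ε-move, top B: go to q2, push ε → (q2, bab, BZ)
  read b, top B: go to q2, push ε → (q2, ab, Z)
  read a, top Z: go to q0, push BZ → (q0, b, BZ)
  ε-move, top B: go to q2, push ε → (q2, b, Z)
  read b, top Z: go to q3, push ε → (q3, ε, ε)
All input consumed; M is in state q3.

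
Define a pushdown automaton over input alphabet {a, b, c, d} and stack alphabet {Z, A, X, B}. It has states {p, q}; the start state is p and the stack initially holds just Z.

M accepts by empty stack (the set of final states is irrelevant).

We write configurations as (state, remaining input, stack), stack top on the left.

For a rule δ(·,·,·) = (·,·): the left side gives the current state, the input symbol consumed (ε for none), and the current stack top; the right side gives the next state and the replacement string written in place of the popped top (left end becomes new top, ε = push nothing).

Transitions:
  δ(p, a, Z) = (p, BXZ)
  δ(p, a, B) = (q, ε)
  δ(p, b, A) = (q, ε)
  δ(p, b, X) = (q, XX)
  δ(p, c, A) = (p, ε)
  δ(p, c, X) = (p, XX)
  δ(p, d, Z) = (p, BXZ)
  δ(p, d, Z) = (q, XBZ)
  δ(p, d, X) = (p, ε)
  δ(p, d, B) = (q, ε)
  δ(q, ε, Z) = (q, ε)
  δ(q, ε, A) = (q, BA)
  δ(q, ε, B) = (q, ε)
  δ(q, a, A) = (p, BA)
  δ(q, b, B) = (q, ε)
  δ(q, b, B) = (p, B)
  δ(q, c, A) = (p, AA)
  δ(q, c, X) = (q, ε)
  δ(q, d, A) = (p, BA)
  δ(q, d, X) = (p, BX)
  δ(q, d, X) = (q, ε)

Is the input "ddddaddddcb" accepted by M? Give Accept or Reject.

Accept

One accepting computation: (p, ddddaddddcb, Z) ⊢ (q, dddaddddcb, XBZ) ⊢ (p, ddaddddcb, BXBZ) ⊢ (q, daddddcb, XBZ) ⊢ (p, addddcb, BXBZ) ⊢ (q, ddddcb, XBZ) ⊢ (p, dddcb, BXBZ) ⊢ (q, ddcb, XBZ) ⊢ (p, dcb, BXBZ) ⊢ (q, cb, XBZ) ⊢ (q, b, BZ) ⊢ (q, ε, Z) ⊢ (q, ε, ε)
All input consumed and the stack is empty.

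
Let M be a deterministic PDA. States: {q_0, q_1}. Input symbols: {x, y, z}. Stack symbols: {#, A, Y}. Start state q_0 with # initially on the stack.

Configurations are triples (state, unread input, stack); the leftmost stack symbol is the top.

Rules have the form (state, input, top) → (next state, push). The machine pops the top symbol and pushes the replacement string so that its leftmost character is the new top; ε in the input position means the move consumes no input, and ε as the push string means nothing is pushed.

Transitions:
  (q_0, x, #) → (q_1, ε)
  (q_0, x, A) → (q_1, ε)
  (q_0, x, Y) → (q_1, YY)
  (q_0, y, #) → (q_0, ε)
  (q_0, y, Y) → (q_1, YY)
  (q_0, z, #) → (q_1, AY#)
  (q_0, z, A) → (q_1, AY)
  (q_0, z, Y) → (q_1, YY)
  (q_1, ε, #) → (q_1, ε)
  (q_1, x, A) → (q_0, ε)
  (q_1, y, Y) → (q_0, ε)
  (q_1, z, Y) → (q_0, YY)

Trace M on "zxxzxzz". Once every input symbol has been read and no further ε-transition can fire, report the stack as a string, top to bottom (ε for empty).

(q_0, zxxzxzz, #) ⊢ (q_1, xxzxzz, AY#) ⊢ (q_0, xzxzz, Y#) ⊢ (q_1, zxzz, YY#) ⊢ (q_0, xzz, YYY#) ⊢ (q_1, zz, YYYY#) ⊢ (q_0, z, YYYYY#) ⊢ (q_1, ε, YYYYYY#)
All input consumed in state q_1 with stack YYYYYY#.

YYYYYY#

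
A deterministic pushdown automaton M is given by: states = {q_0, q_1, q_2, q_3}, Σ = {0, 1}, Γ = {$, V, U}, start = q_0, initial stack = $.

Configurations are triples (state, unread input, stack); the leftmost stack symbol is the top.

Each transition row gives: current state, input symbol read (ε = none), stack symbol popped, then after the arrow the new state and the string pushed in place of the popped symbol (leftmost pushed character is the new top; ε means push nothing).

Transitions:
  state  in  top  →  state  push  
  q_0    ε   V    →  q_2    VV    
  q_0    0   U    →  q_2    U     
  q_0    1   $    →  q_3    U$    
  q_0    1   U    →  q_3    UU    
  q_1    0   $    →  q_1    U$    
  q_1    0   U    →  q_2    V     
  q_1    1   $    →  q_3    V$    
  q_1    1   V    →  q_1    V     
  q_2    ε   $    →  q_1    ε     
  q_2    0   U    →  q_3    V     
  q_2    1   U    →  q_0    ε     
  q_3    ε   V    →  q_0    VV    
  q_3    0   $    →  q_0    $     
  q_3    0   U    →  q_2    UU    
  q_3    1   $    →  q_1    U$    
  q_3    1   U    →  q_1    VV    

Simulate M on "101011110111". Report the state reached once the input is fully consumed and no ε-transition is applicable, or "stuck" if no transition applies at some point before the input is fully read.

stuck

(q_0, 101011110111, $)
  read 1, top $: go to q_3, push U$ → (q_3, 01011110111, U$)
  read 0, top U: go to q_2, push UU → (q_2, 1011110111, UU$)
  read 1, top U: go to q_0, push ε → (q_0, 011110111, U$)
  read 0, top U: go to q_2, push U → (q_2, 11110111, U$)
  read 1, top U: go to q_0, push ε → (q_0, 1110111, $)
  read 1, top $: go to q_3, push U$ → (q_3, 110111, U$)
  read 1, top U: go to q_1, push VV → (q_1, 10111, VV$)
  read 1, top V: go to q_1, push V → (q_1, 0111, VV$)
No transition for (q_1, 0, top V); M blocks with input 0111 remaining.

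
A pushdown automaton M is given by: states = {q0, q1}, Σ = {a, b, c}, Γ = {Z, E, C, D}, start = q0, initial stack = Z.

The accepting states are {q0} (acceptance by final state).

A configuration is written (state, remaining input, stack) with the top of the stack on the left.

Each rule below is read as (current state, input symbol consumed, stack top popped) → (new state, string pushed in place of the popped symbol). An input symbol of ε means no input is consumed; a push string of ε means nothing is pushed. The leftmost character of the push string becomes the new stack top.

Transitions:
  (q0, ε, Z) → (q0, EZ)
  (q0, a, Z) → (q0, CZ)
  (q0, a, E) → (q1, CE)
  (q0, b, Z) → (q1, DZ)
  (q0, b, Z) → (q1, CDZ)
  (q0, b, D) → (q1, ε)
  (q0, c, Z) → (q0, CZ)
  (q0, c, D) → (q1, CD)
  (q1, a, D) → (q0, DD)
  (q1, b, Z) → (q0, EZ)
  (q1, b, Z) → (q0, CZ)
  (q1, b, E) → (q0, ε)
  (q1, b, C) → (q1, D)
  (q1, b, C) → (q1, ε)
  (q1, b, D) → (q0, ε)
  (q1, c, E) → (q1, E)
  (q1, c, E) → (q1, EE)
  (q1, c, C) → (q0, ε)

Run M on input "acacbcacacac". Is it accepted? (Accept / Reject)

Reject

No computation consumes all input and reaches a final state.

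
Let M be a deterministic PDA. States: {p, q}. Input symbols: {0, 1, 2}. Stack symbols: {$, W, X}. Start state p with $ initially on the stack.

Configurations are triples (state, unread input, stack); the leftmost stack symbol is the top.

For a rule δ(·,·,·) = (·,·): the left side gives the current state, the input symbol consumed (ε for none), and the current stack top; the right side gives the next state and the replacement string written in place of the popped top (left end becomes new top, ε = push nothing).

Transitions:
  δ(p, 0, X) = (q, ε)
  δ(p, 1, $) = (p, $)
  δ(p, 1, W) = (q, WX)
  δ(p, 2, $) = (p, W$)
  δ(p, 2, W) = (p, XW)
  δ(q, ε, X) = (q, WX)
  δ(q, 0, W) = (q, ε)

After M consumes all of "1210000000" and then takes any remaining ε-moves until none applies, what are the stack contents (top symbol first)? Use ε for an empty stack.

WX$

(p, 1210000000, $)
  read 1, top $: go to p, push $ → (p, 210000000, $)
  read 2, top $: go to p, push W$ → (p, 10000000, W$)
  read 1, top W: go to q, push WX → (q, 0000000, WX$)
  read 0, top W: go to q, push ε → (q, 000000, X$)
  ε-move, top X: go to q, push WX → (q, 000000, WX$)
  read 0, top W: go to q, push ε → (q, 00000, X$)
  ε-move, top X: go to q, push WX → (q, 00000, WX$)
  read 0, top W: go to q, push ε → (q, 0000, X$)
  ε-move, top X: go to q, push WX → (q, 0000, WX$)
  read 0, top W: go to q, push ε → (q, 000, X$)
  ε-move, top X: go to q, push WX → (q, 000, WX$)
  read 0, top W: go to q, push ε → (q, 00, X$)
  ε-move, top X: go to q, push WX → (q, 00, WX$)
  read 0, top W: go to q, push ε → (q, 0, X$)
  ε-move, top X: go to q, push WX → (q, 0, WX$)
  read 0, top W: go to q, push ε → (q, ε, X$)
  ε-move, top X: go to q, push WX → (q, ε, WX$)
All input consumed in state q with stack WX$.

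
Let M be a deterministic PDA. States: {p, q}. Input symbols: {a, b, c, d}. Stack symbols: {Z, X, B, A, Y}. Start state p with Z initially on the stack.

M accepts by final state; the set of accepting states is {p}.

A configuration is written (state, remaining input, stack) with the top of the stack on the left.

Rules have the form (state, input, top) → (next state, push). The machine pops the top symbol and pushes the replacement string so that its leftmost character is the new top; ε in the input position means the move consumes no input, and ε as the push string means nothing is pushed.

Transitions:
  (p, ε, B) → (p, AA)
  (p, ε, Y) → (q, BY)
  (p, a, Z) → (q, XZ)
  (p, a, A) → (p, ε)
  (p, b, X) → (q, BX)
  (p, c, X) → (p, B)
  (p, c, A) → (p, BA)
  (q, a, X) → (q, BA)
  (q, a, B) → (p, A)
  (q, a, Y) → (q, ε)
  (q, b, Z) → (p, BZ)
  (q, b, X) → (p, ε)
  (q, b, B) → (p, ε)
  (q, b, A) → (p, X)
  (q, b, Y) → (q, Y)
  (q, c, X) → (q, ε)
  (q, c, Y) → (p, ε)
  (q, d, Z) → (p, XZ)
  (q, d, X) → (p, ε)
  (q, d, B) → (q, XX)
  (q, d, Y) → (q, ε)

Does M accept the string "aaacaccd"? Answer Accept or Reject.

Reject

(p, aaacaccd, Z)
  read a, top Z: go to q, push XZ → (q, aacaccd, XZ)
  read a, top X: go to q, push BA → (q, acaccd, BAZ)
  read a, top B: go to p, push A → (p, caccd, AAZ)
  read c, top A: go to p, push BA → (p, accd, BAAZ)
  ε-move, top B: go to p, push AA → (p, accd, AAAAZ)
  read a, top A: go to p, push ε → (p, ccd, AAAZ)
  read c, top A: go to p, push BA → (p, cd, BAAAZ)
  ε-move, top B: go to p, push AA → (p, cd, AAAAAZ)
  read c, top A: go to p, push BA → (p, d, BAAAAAZ)
  ε-move, top B: go to p, push AA → (p, d, AAAAAAAZ)
No transition applies at (p, d, AAAAAAAZ); input not fully consumed.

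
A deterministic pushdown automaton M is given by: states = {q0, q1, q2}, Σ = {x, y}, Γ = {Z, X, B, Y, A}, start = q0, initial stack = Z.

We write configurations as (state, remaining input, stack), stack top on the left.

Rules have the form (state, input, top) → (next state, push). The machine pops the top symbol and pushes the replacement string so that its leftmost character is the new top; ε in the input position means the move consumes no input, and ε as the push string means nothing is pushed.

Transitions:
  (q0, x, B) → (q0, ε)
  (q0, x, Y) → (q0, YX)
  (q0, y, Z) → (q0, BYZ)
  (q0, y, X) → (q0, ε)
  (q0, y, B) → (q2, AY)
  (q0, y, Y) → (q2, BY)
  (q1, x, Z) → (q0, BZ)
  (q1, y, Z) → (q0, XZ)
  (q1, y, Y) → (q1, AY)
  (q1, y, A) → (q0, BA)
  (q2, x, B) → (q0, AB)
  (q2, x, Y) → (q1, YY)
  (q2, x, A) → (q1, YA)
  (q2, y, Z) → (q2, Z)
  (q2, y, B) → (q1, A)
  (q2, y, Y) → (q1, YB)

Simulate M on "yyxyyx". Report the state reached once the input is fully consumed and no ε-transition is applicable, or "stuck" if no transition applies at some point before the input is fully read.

q0

(q0, yyxyyx, Z) ⊢ (q0, yxyyx, BYZ) ⊢ (q2, xyyx, AYYZ) ⊢ (q1, yyx, YAYYZ) ⊢ (q1, yx, AYAYYZ) ⊢ (q0, x, BAYAYYZ) ⊢ (q0, ε, AYAYYZ)
All input consumed; M is in state q0.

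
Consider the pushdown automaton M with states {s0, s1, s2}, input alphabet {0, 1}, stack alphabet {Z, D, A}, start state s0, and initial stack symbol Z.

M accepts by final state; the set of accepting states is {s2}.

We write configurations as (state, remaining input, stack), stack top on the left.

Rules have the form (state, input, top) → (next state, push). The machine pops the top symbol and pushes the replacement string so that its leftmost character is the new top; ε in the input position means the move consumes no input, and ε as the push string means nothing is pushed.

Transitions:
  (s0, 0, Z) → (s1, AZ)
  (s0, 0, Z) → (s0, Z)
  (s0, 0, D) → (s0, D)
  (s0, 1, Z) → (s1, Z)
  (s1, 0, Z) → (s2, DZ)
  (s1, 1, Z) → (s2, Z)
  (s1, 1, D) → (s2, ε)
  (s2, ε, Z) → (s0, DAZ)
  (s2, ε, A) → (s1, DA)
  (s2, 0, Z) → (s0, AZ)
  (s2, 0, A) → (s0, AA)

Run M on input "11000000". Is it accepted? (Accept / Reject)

Reject

No computation consumes all input and reaches a final state.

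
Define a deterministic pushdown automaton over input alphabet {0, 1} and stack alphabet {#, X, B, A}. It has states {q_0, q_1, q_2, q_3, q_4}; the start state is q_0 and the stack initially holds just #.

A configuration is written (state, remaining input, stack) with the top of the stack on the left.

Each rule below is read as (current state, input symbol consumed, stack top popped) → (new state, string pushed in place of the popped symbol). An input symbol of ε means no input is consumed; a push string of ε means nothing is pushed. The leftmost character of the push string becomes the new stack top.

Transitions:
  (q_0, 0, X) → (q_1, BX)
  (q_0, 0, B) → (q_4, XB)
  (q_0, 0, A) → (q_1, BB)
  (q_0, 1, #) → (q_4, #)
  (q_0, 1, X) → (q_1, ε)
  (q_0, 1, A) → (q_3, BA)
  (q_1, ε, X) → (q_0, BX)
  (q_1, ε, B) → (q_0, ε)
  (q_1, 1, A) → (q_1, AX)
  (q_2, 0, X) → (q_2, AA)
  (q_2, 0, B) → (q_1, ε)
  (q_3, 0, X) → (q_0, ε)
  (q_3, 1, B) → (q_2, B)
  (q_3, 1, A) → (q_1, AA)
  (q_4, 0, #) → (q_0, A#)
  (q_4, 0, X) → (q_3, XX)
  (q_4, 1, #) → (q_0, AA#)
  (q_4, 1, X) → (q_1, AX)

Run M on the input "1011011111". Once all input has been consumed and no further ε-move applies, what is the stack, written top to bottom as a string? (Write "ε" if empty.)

AXXXXX#

(q_0, 1011011111, #)
  read 1, top #: go to q_4, push # → (q_4, 011011111, #)
  read 0, top #: go to q_0, push A# → (q_0, 11011111, A#)
  read 1, top A: go to q_3, push BA → (q_3, 1011111, BA#)
  read 1, top B: go to q_2, push B → (q_2, 011111, BA#)
  read 0, top B: go to q_1, push ε → (q_1, 11111, A#)
  read 1, top A: go to q_1, push AX → (q_1, 1111, AX#)
  read 1, top A: go to q_1, push AX → (q_1, 111, AXX#)
  read 1, top A: go to q_1, push AX → (q_1, 11, AXXX#)
  read 1, top A: go to q_1, push AX → (q_1, 1, AXXXX#)
  read 1, top A: go to q_1, push AX → (q_1, ε, AXXXXX#)
All input consumed in state q_1 with stack AXXXXX#.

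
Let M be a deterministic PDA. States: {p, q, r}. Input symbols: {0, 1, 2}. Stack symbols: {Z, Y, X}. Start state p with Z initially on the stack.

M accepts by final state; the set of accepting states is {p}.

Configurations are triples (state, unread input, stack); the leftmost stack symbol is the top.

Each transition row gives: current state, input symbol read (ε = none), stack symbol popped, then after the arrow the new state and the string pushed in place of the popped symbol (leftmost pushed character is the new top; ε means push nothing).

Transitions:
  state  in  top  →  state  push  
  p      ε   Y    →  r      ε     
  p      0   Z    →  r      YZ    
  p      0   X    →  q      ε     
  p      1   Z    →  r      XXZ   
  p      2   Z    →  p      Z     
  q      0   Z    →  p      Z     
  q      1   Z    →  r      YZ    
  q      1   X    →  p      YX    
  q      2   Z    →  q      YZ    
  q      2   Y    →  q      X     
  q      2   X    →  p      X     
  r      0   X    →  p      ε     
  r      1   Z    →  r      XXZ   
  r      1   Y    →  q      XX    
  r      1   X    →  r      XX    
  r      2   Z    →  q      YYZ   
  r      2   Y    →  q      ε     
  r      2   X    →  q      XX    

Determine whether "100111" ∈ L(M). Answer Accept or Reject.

Accept

(p, 100111, Z) ⊢ (r, 00111, XXZ) ⊢ (p, 0111, XZ) ⊢ (q, 111, Z) ⊢ (r, 11, YZ) ⊢ (q, 1, XXZ) ⊢ (p, ε, YXXZ)
All input consumed; state p ∈ F.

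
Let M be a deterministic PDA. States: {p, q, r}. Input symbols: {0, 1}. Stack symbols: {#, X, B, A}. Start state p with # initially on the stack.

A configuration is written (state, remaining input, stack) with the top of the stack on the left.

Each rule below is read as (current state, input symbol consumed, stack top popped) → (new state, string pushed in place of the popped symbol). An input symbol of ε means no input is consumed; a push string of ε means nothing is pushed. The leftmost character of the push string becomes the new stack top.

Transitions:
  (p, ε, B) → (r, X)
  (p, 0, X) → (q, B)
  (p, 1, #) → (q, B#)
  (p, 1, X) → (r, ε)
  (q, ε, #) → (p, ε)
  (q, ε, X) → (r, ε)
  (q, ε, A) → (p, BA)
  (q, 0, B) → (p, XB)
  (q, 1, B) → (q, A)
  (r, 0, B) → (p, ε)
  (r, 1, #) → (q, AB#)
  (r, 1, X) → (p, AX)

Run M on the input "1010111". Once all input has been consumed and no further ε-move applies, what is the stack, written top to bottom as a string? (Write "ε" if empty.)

AXA#

(p, 1010111, #)
  read 1, top #: go to q, push B# → (q, 010111, B#)
  read 0, top B: go to p, push XB → (p, 10111, XB#)
  read 1, top X: go to r, push ε → (r, 0111, B#)
  read 0, top B: go to p, push ε → (p, 111, #)
  read 1, top #: go to q, push B# → (q, 11, B#)
  read 1, top B: go to q, push A → (q, 1, A#)
  ε-move, top A: go to p, push BA → (p, 1, BA#)
  ε-move, top B: go to r, push X → (r, 1, XA#)
  read 1, top X: go to p, push AX → (p, ε, AXA#)
All input consumed in state p with stack AXA#.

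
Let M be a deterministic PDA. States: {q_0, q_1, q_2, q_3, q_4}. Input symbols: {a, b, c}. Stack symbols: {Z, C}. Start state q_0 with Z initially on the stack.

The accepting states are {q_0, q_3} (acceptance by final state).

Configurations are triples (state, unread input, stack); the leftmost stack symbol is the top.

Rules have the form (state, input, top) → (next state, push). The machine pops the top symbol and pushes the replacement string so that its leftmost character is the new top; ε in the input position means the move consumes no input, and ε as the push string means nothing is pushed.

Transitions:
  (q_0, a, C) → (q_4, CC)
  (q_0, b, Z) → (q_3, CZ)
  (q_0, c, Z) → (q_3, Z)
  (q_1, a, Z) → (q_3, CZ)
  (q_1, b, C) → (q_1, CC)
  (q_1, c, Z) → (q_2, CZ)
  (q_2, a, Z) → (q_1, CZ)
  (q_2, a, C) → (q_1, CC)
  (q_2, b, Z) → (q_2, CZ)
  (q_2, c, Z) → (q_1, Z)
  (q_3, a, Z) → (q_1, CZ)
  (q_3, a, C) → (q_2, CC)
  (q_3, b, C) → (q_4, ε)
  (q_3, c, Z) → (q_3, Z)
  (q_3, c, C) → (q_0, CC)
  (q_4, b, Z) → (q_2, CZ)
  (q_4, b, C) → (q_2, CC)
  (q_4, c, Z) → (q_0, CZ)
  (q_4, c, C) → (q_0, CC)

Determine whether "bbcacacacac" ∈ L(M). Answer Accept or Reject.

Accept

(q_0, bbcacacacac, Z)
  read b, top Z: go to q_3, push CZ → (q_3, bcacacacac, CZ)
  read b, top C: go to q_4, push ε → (q_4, cacacacac, Z)
  read c, top Z: go to q_0, push CZ → (q_0, acacacac, CZ)
  read a, top C: go to q_4, push CC → (q_4, cacacac, CCZ)
  read c, top C: go to q_0, push CC → (q_0, acacac, CCCZ)
  read a, top C: go to q_4, push CC → (q_4, cacac, CCCCZ)
  read c, top C: go to q_0, push CC → (q_0, acac, CCCCCZ)
  read a, top C: go to q_4, push CC → (q_4, cac, CCCCCCZ)
  read c, top C: go to q_0, push CC → (q_0, ac, CCCCCCCZ)
  read a, top C: go to q_4, push CC → (q_4, c, CCCCCCCCZ)
  read c, top C: go to q_0, push CC → (q_0, ε, CCCCCCCCCZ)
All input consumed; state q_0 ∈ F.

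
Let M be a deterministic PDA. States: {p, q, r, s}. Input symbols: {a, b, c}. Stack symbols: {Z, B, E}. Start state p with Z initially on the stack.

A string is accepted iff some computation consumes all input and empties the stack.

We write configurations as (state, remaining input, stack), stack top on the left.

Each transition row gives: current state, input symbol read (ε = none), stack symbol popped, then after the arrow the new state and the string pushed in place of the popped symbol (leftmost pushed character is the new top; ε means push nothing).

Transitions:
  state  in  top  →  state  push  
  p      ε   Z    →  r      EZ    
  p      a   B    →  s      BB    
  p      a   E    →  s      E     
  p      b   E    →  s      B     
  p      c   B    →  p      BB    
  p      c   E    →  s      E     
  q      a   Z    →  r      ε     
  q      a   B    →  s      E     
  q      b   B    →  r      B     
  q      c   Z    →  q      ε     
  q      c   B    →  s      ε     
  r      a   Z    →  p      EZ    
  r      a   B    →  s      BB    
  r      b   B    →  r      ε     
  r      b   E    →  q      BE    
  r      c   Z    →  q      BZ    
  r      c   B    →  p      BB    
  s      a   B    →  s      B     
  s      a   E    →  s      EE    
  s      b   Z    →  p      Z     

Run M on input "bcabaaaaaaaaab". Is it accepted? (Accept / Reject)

(p, bcabaaaaaaaaab, Z)
  ε-move, top Z: go to r, push EZ → (r, bcabaaaaaaaaab, EZ)
  read b, top E: go to q, push BE → (q, cabaaaaaaaaab, BEZ)
  read c, top B: go to s, push ε → (s, abaaaaaaaaab, EZ)
  read a, top E: go to s, push EE → (s, baaaaaaaaab, EEZ)
No transition applies at (s, baaaaaaaaab, EEZ); input not fully consumed.

Reject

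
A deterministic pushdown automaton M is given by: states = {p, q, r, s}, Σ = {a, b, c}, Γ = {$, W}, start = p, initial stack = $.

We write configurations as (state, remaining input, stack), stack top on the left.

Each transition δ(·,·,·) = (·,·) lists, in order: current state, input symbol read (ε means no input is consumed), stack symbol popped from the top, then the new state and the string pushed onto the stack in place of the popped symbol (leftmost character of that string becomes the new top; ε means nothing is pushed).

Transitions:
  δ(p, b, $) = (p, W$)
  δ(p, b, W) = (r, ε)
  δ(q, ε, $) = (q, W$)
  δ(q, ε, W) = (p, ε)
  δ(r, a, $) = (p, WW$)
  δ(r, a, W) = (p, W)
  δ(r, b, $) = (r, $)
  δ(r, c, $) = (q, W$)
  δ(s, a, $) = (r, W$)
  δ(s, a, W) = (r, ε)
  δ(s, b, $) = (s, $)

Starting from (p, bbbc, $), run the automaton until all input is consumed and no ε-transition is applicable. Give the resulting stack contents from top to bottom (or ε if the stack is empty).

(p, bbbc, $)
  read b, top $: go to p, push W$ → (p, bbc, W$)
  read b, top W: go to r, push ε → (r, bc, $)
  read b, top $: go to r, push $ → (r, c, $)
  read c, top $: go to q, push W$ → (q, ε, W$)
  ε-move, top W: go to p, push ε → (p, ε, $)
All input consumed in state p with stack $.

$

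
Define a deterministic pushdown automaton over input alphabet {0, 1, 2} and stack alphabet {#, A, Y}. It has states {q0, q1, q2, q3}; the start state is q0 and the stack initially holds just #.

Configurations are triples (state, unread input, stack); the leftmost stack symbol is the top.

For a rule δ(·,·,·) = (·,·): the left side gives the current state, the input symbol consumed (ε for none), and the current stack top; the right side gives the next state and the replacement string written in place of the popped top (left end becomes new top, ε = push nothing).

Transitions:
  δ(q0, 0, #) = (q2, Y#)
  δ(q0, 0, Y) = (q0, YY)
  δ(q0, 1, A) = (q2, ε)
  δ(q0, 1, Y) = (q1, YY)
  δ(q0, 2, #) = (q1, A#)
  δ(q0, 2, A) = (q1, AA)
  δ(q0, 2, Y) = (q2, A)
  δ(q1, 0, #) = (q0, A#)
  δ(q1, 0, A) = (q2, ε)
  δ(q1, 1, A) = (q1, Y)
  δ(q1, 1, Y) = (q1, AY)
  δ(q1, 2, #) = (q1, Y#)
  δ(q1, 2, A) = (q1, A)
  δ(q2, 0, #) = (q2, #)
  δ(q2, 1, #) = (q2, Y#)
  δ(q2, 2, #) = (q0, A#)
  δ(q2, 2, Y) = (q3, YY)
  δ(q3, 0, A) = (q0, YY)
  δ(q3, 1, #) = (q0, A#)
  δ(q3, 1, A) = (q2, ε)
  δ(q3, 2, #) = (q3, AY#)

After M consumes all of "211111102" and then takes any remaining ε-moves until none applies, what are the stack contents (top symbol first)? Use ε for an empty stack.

(q0, 211111102, #)
  read 2, top #: go to q1, push A# → (q1, 11111102, A#)
  read 1, top A: go to q1, push Y → (q1, 1111102, Y#)
  read 1, top Y: go to q1, push AY → (q1, 111102, AY#)
  read 1, top A: go to q1, push Y → (q1, 11102, YY#)
  read 1, top Y: go to q1, push AY → (q1, 1102, AYY#)
  read 1, top A: go to q1, push Y → (q1, 102, YYY#)
  read 1, top Y: go to q1, push AY → (q1, 02, AYYY#)
  read 0, top A: go to q2, push ε → (q2, 2, YYY#)
  read 2, top Y: go to q3, push YY → (q3, ε, YYYY#)
All input consumed in state q3 with stack YYYY#.

YYYY#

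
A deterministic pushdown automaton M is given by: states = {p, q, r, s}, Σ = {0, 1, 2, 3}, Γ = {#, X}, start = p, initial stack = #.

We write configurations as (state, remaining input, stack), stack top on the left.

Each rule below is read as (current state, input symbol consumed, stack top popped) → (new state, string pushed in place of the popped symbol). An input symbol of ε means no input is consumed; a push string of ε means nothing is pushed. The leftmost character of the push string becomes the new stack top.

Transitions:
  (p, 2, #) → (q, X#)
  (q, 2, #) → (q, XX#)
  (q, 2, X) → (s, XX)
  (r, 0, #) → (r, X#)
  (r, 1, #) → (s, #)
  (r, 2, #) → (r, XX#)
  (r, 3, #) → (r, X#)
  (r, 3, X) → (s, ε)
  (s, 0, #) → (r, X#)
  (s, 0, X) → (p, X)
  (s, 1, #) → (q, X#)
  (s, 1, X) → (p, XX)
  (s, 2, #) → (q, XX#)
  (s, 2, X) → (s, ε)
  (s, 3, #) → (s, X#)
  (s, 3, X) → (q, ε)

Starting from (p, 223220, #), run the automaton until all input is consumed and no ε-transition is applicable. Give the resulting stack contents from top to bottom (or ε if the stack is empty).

X#

(p, 223220, #)
  read 2, top #: go to q, push X# → (q, 23220, X#)
  read 2, top X: go to s, push XX → (s, 3220, XX#)
  read 3, top X: go to q, push ε → (q, 220, X#)
  read 2, top X: go to s, push XX → (s, 20, XX#)
  read 2, top X: go to s, push ε → (s, 0, X#)
  read 0, top X: go to p, push X → (p, ε, X#)
All input consumed in state p with stack X#.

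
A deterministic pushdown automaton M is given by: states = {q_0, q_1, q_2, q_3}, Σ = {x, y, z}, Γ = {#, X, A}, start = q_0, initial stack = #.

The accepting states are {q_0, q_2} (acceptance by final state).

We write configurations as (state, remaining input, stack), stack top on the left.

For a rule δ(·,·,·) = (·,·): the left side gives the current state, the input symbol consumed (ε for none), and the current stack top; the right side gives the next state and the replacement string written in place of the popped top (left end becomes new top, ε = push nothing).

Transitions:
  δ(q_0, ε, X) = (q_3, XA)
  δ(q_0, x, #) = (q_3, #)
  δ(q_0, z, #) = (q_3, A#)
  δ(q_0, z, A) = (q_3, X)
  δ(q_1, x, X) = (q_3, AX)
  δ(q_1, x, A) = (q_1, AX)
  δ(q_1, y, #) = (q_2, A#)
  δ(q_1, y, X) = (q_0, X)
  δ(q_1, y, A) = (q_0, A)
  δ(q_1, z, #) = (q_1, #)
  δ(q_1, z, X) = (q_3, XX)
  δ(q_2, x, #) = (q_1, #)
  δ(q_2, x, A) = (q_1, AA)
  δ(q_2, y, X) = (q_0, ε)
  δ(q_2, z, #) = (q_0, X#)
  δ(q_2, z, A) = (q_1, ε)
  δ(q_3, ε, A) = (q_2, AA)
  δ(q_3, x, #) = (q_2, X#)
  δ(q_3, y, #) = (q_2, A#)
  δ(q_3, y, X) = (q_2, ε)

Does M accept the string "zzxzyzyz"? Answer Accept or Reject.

Reject

(q_0, zzxzyzyz, #)
  read z, top #: go to q_3, push A# → (q_3, zxzyzyz, A#)
  ε-move, top A: go to q_2, push AA → (q_2, zxzyzyz, AA#)
  read z, top A: go to q_1, push ε → (q_1, xzyzyz, A#)
  read x, top A: go to q_1, push AX → (q_1, zyzyz, AX#)
No transition applies at (q_1, zyzyz, AX#); input not fully consumed.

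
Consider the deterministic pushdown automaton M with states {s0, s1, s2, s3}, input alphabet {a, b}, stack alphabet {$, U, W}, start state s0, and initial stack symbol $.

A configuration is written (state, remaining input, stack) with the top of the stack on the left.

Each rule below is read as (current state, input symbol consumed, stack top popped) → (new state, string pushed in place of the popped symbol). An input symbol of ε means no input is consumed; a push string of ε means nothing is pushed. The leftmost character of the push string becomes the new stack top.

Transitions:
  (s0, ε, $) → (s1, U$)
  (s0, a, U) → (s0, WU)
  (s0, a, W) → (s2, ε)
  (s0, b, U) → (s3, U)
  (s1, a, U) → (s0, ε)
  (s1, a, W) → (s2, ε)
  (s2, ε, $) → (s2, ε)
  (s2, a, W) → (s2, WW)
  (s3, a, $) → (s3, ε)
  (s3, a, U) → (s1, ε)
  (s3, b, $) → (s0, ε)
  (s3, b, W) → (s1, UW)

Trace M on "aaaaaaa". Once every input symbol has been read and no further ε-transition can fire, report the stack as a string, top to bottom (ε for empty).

U$

(s0, aaaaaaa, $)
  ε-move, top $: go to s1, push U$ → (s1, aaaaaaa, U$)
  read a, top U: go to s0, push ε → (s0, aaaaaa, $)
  ε-move, top $: go to s1, push U$ → (s1, aaaaaa, U$)
  read a, top U: go to s0, push ε → (s0, aaaaa, $)
  ε-move, top $: go to s1, push U$ → (s1, aaaaa, U$)
  read a, top U: go to s0, push ε → (s0, aaaa, $)
  ε-move, top $: go to s1, push U$ → (s1, aaaa, U$)
  read a, top U: go to s0, push ε → (s0, aaa, $)
  ε-move, top $: go to s1, push U$ → (s1, aaa, U$)
  read a, top U: go to s0, push ε → (s0, aa, $)
  ε-move, top $: go to s1, push U$ → (s1, aa, U$)
  read a, top U: go to s0, push ε → (s0, a, $)
  ε-move, top $: go to s1, push U$ → (s1, a, U$)
  read a, top U: go to s0, push ε → (s0, ε, $)
  ε-move, top $: go to s1, push U$ → (s1, ε, U$)
All input consumed in state s1 with stack U$.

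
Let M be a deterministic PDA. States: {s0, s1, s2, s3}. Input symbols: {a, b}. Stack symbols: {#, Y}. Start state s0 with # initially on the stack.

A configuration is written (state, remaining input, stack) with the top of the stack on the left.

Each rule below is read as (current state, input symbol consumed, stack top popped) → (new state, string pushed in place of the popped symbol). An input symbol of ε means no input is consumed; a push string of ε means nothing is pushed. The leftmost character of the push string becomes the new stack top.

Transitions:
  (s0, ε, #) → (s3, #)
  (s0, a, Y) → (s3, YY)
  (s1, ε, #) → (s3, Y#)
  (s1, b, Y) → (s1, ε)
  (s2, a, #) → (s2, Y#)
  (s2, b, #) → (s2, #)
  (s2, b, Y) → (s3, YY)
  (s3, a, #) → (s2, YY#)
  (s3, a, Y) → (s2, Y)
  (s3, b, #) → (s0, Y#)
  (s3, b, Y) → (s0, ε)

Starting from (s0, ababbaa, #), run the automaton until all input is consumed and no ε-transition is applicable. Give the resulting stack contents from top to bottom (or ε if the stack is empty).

YYYY#

(s0, ababbaa, #)
  ε-move, top #: go to s3, push # → (s3, ababbaa, #)
  read a, top #: go to s2, push YY# → (s2, babbaa, YY#)
  read b, top Y: go to s3, push YY → (s3, abbaa, YYY#)
  read a, top Y: go to s2, push Y → (s2, bbaa, YYY#)
  read b, top Y: go to s3, push YY → (s3, baa, YYYY#)
  read b, top Y: go to s0, push ε → (s0, aa, YYY#)
  read a, top Y: go to s3, push YY → (s3, a, YYYY#)
  read a, top Y: go to s2, push Y → (s2, ε, YYYY#)
All input consumed in state s2 with stack YYYY#.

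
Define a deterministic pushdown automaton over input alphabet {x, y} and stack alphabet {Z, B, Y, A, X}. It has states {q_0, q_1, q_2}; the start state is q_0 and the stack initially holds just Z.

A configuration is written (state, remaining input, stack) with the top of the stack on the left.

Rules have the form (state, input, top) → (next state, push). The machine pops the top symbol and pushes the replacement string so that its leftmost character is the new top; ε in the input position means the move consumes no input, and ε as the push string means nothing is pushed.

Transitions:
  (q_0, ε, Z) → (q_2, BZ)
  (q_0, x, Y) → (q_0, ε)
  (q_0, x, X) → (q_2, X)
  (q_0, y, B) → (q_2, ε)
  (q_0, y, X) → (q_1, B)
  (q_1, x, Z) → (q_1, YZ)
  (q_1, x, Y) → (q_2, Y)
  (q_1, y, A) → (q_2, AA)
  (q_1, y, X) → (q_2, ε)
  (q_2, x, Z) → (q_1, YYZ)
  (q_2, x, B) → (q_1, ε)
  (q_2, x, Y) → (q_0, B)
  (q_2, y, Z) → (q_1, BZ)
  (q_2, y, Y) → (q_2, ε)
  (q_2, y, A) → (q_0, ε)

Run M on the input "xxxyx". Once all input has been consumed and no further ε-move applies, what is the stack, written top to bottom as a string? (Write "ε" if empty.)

(q_0, xxxyx, Z) ⊢ (q_2, xxxyx, BZ) ⊢ (q_1, xxyx, Z) ⊢ (q_1, xyx, YZ) ⊢ (q_2, yx, YZ) ⊢ (q_2, x, Z) ⊢ (q_1, ε, YYZ)
All input consumed in state q_1 with stack YYZ.

YYZ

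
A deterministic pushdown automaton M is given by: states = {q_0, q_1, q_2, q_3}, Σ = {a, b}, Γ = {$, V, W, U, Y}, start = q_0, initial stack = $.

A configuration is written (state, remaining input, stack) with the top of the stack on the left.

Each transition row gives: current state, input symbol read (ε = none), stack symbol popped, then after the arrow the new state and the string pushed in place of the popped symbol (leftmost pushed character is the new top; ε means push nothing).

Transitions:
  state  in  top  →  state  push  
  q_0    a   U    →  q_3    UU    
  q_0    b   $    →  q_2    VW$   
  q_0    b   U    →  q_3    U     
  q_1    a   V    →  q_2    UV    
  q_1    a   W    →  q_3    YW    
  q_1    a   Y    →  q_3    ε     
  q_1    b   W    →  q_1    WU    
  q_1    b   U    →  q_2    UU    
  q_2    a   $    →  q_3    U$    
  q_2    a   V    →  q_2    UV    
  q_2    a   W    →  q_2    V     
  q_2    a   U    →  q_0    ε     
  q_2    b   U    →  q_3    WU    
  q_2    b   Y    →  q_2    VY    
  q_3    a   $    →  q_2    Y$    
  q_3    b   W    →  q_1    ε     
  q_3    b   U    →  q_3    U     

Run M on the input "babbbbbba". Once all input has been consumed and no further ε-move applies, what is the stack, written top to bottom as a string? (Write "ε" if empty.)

UUVW$

(q_0, babbbbbba, $)
  read b, top $: go to q_2, push VW$ → (q_2, abbbbbba, VW$)
  read a, top V: go to q_2, push UV → (q_2, bbbbbba, UVW$)
  read b, top U: go to q_3, push WU → (q_3, bbbbba, WUVW$)
  read b, top W: go to q_1, push ε → (q_1, bbbba, UVW$)
  read b, top U: go to q_2, push UU → (q_2, bbba, UUVW$)
  read b, top U: go to q_3, push WU → (q_3, bba, WUUVW$)
  read b, top W: go to q_1, push ε → (q_1, ba, UUVW$)
  read b, top U: go to q_2, push UU → (q_2, a, UUUVW$)
  read a, top U: go to q_0, push ε → (q_0, ε, UUVW$)
All input consumed in state q_0 with stack UUVW$.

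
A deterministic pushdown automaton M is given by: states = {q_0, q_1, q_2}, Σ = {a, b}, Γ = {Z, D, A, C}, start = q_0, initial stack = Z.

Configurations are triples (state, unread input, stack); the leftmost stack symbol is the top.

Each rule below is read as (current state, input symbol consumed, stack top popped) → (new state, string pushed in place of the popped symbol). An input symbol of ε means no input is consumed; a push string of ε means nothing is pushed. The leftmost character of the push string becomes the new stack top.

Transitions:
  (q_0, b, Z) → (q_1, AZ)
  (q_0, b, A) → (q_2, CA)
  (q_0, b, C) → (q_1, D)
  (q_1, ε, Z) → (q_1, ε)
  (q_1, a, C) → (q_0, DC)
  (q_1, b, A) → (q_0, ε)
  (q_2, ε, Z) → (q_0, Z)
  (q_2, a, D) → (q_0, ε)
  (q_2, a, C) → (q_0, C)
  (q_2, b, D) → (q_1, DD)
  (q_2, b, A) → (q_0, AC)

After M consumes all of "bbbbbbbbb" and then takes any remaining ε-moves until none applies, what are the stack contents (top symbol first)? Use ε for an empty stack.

AZ

(q_0, bbbbbbbbb, Z) ⊢ (q_1, bbbbbbbb, AZ) ⊢ (q_0, bbbbbbb, Z) ⊢ (q_1, bbbbbb, AZ) ⊢ (q_0, bbbbb, Z) ⊢ (q_1, bbbb, AZ) ⊢ (q_0, bbb, Z) ⊢ (q_1, bb, AZ) ⊢ (q_0, b, Z) ⊢ (q_1, ε, AZ)
All input consumed in state q_1 with stack AZ.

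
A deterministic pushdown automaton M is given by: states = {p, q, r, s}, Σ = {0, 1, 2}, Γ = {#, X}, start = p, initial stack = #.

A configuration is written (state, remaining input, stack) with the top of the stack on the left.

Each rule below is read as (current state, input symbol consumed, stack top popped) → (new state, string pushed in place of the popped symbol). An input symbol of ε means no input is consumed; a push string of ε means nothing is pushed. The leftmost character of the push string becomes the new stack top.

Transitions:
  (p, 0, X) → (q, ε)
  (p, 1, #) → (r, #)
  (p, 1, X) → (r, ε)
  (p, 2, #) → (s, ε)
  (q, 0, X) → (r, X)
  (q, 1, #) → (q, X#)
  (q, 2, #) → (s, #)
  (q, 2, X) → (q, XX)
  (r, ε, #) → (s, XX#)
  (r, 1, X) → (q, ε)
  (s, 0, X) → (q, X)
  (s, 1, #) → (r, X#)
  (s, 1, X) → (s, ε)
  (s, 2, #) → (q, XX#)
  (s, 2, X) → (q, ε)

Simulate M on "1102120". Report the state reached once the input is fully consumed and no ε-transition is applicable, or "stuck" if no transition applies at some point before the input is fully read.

(p, 1102120, #)
  read 1, top #: go to r, push # → (r, 102120, #)
  ε-move, top #: go to s, push XX# → (s, 102120, XX#)
  read 1, top X: go to s, push ε → (s, 02120, X#)
  read 0, top X: go to q, push X → (q, 2120, X#)
  read 2, top X: go to q, push XX → (q, 120, XX#)
No transition for (q, 1, top X); M blocks with input 120 remaining.

stuck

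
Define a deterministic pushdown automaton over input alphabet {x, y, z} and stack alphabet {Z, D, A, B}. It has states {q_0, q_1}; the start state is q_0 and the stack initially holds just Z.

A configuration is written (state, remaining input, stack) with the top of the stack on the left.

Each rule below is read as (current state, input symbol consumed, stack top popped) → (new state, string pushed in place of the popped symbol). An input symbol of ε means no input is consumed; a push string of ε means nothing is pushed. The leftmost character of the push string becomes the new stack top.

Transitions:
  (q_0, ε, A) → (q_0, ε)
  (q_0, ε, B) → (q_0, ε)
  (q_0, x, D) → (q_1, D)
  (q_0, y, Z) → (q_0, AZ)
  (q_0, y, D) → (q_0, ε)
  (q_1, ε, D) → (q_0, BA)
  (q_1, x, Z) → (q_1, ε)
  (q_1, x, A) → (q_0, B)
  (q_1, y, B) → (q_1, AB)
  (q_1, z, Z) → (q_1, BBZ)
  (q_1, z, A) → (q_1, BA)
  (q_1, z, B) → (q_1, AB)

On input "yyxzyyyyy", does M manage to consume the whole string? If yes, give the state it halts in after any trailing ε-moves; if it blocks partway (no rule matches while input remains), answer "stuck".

(q_0, yyxzyyyyy, Z)
  read y, top Z: go to q_0, push AZ → (q_0, yxzyyyyy, AZ)
  ε-move, top A: go to q_0, push ε → (q_0, yxzyyyyy, Z)
  read y, top Z: go to q_0, push AZ → (q_0, xzyyyyy, AZ)
  ε-move, top A: go to q_0, push ε → (q_0, xzyyyyy, Z)
No transition for (q_0, x, top Z); M blocks with input xzyyyyy remaining.

stuck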